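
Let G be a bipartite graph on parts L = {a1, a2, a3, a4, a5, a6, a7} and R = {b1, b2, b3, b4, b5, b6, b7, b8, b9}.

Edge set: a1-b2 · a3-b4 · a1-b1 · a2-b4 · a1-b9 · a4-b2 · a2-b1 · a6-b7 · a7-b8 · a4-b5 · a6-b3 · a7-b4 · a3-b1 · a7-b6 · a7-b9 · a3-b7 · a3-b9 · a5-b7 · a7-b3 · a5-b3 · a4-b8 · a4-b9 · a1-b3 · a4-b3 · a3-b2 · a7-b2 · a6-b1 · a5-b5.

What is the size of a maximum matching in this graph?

7

For example, pair a1→b2, a2→b4, a3→b1, a4→b5, a5→b7, a6→b3, a7→b8.
This saturates every left vertex, so 7 is the maximum.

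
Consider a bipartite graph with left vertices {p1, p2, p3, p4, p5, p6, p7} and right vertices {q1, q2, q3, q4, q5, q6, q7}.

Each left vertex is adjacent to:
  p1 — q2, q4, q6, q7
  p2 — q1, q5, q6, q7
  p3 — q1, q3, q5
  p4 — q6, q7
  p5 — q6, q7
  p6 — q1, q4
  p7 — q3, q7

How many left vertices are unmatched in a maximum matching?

A valid assignment of size 7: p1–q2, p2–q1, p3–q5, p4–q6, p5–q7, p6–q4, p7–q3.
All 7 left vertices are matched, so no larger matching exists.
That matches 7 of the 7, leaving 0 unmatched; no matching can do better.

0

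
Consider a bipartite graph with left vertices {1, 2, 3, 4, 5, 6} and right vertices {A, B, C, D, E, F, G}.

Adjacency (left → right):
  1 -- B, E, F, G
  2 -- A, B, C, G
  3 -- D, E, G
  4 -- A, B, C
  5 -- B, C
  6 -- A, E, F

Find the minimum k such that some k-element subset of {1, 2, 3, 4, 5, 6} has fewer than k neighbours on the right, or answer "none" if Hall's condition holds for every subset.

A matching saturating every left vertex exists, for instance 1→B, 2→G, 3→D, 4→A, 5→C, 6→E.
By Hall's marriage theorem, this means |N(S)| ≥ |S| for every subset S, so no violating subset exists.

none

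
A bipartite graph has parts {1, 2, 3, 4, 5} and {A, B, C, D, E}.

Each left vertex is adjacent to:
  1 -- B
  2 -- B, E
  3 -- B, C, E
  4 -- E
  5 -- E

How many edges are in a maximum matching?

3

A valid assignment of size 3: 1-B, 2-E, 3-C.
The set {1, 2, 4, 5} has only 2 neighbours ({B, E}), so by Hall's theorem at most 3 of the 5 left vertices can be matched.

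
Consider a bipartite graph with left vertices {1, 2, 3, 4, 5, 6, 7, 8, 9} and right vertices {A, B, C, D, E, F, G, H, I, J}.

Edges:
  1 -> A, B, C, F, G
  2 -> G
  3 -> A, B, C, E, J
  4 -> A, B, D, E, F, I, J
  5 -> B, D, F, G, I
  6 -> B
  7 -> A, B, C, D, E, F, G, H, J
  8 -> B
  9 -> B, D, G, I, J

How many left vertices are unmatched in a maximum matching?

One maximum matching: 1–C, 2–G, 3–E, 4–F, 5–D, 6–B, 7–A, 9–J.
The set {6, 8} has only 1 neighbour ({B}), so by Hall's theorem at most 8 of the 9 left vertices can be matched.
That matches 8 of the 9, leaving 1 unmatched; no matching can do better.

1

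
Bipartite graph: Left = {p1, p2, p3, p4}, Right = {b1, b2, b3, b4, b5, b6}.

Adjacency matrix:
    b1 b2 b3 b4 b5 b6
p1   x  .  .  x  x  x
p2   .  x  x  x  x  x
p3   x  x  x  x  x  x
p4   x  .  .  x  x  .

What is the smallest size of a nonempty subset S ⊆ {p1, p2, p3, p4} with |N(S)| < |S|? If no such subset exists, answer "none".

A matching saturating every left vertex exists, for instance p1→b4, p2→b6, p3→b1, p4→b5.
By Hall's marriage theorem, this means |N(S)| ≥ |S| for every subset S, so no violating subset exists.

none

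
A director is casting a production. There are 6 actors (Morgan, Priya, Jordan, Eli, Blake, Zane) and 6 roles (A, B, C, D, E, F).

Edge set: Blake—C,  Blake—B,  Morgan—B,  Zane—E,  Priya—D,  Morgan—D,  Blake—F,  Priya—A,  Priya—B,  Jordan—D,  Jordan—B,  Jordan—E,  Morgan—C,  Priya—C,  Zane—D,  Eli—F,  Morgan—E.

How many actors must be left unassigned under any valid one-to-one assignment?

0

One maximum matching: Morgan–D, Priya–A, Jordan–B, Eli–F, Blake–C, Zane–E.
This saturates every actor, so 6 is the maximum.
That matches 6 of the 6, leaving 0 unmatched; no matching can do better.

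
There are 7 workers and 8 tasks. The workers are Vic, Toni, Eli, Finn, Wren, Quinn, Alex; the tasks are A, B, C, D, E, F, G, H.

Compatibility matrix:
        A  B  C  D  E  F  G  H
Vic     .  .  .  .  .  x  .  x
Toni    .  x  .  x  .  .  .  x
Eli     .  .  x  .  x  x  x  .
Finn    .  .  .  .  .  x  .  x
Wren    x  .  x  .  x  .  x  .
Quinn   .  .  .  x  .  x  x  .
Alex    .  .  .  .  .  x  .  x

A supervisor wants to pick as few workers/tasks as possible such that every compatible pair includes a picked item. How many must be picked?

{Toni, Eli, Wren, Quinn, F, H} is a vertex cover of size 6: every edge has an endpoint in this set.
No smaller cover exists because Vic–H, Toni–B, Eli–C, Finn–F, Wren–E, Quinn–D is a matching of size 6, and a cover must include an endpoint of each of these disjoint edges (König's theorem).

6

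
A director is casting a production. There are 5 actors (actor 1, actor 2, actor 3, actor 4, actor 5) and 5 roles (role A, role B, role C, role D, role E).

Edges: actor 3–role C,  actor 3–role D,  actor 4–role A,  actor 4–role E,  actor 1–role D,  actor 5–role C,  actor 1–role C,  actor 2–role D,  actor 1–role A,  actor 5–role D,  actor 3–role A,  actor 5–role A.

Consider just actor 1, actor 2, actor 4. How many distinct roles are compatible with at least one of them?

The union of neighbours of {actor 1, actor 2, actor 4} is {role A, role C, role D, role E}, which has 4 elements.
Since |N(S)| = 4 ≥ |S| = 3, Hall's condition holds for this subset.

4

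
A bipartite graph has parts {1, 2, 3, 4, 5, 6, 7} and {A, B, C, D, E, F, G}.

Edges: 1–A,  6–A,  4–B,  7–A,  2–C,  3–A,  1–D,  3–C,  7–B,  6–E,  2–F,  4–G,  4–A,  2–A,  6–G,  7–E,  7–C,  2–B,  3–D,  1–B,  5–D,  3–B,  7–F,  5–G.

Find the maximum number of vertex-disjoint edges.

7

For example, pair 1-D, 2-F, 3-C, 4-B, 5-G, 6-E, 7-A.
This saturates every left vertex, so 7 is the maximum.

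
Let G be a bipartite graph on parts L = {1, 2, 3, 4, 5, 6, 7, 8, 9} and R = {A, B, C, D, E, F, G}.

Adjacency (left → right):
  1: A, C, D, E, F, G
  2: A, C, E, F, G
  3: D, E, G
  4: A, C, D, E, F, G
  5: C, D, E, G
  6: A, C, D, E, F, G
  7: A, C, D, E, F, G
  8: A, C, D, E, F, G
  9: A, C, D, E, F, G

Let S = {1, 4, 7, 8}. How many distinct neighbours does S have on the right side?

6

The union of neighbours of {1, 4, 7, 8} is {A, C, D, E, F, G}, which has 6 elements.
Since |N(S)| = 6 ≥ |S| = 4, Hall's condition holds for this subset.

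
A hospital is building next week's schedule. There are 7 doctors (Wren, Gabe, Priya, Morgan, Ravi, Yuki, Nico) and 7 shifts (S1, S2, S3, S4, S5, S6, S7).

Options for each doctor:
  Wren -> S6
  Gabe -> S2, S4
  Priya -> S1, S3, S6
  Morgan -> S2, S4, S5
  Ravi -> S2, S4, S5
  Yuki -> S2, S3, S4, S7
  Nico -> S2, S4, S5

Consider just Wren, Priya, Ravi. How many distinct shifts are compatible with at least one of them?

6

The union of neighbours of {Wren, Priya, Ravi} is {S1, S2, S3, S4, S5, S6}, which has 6 elements.
Since |N(S)| = 6 ≥ |S| = 3, Hall's condition holds for this subset.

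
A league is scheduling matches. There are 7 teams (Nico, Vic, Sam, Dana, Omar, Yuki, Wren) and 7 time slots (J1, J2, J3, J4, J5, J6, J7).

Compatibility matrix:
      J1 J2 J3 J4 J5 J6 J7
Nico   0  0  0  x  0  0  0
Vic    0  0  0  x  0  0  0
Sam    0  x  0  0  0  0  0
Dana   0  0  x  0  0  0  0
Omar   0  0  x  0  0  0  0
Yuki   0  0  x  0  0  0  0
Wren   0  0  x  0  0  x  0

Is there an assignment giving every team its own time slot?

The set {Nico, Vic, Dana, Omar, Yuki} has only 2 neighbours ({J3, J4}), so by Hall's theorem at most 4 of the 7 teams can be matched.
Hence no matching covers every team.

No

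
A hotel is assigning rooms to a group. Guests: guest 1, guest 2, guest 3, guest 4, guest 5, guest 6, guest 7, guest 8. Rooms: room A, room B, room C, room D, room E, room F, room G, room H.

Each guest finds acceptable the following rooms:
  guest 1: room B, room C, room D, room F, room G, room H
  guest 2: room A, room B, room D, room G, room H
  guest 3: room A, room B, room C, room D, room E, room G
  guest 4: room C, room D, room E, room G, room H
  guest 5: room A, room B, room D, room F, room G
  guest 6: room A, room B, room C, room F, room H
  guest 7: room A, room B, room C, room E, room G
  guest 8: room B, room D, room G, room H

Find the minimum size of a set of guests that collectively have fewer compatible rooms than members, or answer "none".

A matching saturating every guest exists, for instance guest 1→room F, guest 2→room B, guest 3→room D, guest 4→room H, guest 5→room A, guest 6→room C, guest 7→room E, guest 8→room G.
By Hall's marriage theorem, this means |N(S)| ≥ |S| for every subset S, so no violating subset exists.

none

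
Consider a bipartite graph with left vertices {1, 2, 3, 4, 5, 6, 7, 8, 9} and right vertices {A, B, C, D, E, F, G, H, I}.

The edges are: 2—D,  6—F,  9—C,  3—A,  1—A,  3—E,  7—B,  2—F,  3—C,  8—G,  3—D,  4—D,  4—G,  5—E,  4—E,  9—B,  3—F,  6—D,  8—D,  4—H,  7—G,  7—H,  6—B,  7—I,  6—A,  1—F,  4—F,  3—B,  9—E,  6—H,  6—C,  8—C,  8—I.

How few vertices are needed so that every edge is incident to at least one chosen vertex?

9

The 9 edges 1–F, 2–D, 3–A, 4–G, 5–E, 6–H, 7–I, 8–C, 9–B form a matching, so any vertex cover needs at least 9 vertices (one per matched edge).
Conversely {1, 2, 3, 4, 5, 6, 7, 8, 9} meets every edge and has exactly 9 vertices, so 9 is optimal.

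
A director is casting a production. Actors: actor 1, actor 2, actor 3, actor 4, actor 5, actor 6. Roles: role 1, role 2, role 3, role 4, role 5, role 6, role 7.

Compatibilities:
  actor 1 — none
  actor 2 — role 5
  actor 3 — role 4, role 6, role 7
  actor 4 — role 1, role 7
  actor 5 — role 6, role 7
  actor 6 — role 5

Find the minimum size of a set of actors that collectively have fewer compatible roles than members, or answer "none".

Take S = {actor 1}. Its neighbourhood is {}, so |N(S)| = 0 < |S| = 1.

1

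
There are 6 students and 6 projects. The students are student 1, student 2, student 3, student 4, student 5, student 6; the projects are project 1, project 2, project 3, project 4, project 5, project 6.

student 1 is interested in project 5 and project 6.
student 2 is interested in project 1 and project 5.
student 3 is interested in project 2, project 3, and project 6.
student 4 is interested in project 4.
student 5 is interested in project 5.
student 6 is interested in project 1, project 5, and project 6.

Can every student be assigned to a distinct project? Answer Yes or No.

The set {student 1, student 2, student 5, student 6} has only 3 neighbours ({project 1, project 5, project 6}), so by Hall's theorem at most 5 of the 6 students can be matched.
Hence no matching covers every student.

No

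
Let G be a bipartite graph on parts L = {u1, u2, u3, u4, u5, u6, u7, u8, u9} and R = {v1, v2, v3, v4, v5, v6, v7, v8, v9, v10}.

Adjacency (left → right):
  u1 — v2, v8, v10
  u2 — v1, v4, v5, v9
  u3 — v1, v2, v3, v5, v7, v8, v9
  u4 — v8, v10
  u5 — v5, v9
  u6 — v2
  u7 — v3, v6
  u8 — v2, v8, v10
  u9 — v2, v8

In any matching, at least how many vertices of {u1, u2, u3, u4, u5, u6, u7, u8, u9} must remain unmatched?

For example, pair u1-v10, u2-v1, u3-v3, u4-v8, u5-v9, u6-v2, u7-v6.
The set {u1, u4, u6, u8, u9} has only 3 neighbours ({v10, v2, v8}), so by Hall's theorem at most 7 of the 9 left vertices can be matched.
That matches 7 of the 9, leaving 2 unmatched; no matching can do better.

2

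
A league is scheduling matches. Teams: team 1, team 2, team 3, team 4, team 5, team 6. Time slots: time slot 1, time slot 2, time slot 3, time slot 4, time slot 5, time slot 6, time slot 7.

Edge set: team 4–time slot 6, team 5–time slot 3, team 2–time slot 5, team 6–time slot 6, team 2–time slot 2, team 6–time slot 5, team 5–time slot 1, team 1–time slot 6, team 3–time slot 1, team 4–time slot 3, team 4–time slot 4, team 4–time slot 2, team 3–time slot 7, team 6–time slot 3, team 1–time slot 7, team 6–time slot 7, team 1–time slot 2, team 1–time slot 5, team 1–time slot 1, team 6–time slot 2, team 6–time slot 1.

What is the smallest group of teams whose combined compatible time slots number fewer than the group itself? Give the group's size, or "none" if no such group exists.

A matching saturating every team exists, for instance team 1→time slot 7, team 2→time slot 2, team 3→time slot 1, team 4→time slot 4, team 5→time slot 3, team 6→time slot 5.
By Hall's marriage theorem, this means |N(S)| ≥ |S| for every subset S, so no violating subset exists.

none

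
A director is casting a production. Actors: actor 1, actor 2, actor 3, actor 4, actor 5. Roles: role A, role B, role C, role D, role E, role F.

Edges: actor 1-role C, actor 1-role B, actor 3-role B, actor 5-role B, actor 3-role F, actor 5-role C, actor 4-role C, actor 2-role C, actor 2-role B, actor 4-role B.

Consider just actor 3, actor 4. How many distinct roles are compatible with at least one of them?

The union of neighbours of {actor 3, actor 4} is {role B, role C, role F}, which has 3 elements.
Since |N(S)| = 3 ≥ |S| = 2, Hall's condition holds for this subset.

3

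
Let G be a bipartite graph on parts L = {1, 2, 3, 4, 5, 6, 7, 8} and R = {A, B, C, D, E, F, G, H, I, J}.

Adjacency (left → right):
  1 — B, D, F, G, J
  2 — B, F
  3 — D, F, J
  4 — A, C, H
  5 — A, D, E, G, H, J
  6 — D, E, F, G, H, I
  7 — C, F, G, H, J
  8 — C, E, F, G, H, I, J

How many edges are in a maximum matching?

8

A valid assignment of size 8: 1–B, 2–F, 3–D, 4–C, 5–A, 6–E, 7–G, 8–J.
All 8 left vertices are matched, so no larger matching exists.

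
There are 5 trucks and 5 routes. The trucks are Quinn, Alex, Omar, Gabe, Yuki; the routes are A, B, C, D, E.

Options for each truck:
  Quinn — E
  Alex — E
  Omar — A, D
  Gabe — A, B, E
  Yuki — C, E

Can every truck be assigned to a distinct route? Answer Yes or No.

No

The set {Quinn, Alex} has only 1 neighbour ({E}), so by Hall's theorem at most 4 of the 5 trucks can be matched.
Hence no matching covers every truck.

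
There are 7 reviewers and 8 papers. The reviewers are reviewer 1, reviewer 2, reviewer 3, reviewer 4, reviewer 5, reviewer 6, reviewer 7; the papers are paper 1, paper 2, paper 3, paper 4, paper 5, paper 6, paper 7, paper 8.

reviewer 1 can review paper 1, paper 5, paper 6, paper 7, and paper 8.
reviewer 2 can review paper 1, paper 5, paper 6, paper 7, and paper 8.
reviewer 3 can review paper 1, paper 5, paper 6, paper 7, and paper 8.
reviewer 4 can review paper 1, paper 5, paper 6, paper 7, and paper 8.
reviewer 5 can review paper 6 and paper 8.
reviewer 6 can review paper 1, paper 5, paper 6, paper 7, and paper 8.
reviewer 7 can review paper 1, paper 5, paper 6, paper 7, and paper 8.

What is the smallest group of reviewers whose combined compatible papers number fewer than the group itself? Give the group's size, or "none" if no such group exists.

6

Take S = {reviewer 1, reviewer 2, reviewer 3, reviewer 4, reviewer 5, reviewer 6}. Its neighbourhood is {paper 1, paper 5, paper 6, paper 7, paper 8}, so |N(S)| = 5 < |S| = 6.
Every subset of size less than 6 has at least as many neighbours as members, so 6 is the minimum.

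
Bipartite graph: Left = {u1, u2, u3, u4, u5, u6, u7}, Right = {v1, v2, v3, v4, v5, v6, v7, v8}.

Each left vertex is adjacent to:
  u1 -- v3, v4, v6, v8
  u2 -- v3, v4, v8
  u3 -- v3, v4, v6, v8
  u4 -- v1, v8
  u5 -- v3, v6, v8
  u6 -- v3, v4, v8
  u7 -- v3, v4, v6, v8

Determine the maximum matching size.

One maximum matching: u1-v3, u2-v8, u3-v4, u4-v1, u5-v6.
The set {u1, u2, u3, u5, u6, u7} has only 4 neighbours ({v3, v4, v6, v8}), so by Hall's theorem at most 5 of the 7 left vertices can be matched.

5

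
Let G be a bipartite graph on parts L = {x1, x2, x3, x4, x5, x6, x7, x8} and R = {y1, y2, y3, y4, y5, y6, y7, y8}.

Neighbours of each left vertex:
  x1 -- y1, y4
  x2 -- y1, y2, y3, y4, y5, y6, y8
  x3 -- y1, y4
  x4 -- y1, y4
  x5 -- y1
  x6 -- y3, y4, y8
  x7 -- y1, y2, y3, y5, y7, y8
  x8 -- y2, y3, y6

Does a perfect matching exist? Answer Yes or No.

No

The set {x1, x3, x4, x5} has only 2 neighbours ({y1, y4}), so by Hall's theorem at most 6 of the 8 left vertices can be matched.
Hence no matching covers every left vertex.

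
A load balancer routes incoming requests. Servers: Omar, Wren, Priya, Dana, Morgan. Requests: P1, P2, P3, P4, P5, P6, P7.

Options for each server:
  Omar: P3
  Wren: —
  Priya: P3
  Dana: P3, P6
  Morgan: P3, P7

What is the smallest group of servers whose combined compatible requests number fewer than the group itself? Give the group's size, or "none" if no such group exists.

Take S = {Wren}. Its neighbourhood is {}, so |N(S)| = 0 < |S| = 1.

1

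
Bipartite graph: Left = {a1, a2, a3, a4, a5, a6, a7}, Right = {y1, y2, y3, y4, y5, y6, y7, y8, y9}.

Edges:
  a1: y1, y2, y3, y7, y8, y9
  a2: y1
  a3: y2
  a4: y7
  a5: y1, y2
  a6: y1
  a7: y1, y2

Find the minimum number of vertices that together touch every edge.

4

The 4 edges a1–y3, a2–y1, a3–y2, a4–y7 form a matching, so any vertex cover needs at least 4 vertices (one per matched edge).
Conversely {a1, a4, y1, y2} meets every edge and has exactly 4 vertices, so 4 is optimal.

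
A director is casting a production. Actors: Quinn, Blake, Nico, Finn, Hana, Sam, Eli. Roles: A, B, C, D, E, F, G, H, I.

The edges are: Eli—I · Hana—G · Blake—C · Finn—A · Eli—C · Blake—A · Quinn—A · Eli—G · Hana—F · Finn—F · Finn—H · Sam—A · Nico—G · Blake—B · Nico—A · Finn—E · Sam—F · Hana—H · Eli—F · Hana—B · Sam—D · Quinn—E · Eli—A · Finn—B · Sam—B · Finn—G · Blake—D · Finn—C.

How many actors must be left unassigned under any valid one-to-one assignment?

A valid assignment of size 7: Quinn-E, Blake-C, Nico-A, Finn-H, Hana-F, Sam-B, Eli-G.
All 7 actors are matched, so no larger matching exists.
That matches 7 of the 7, leaving 0 unmatched; no matching can do better.

0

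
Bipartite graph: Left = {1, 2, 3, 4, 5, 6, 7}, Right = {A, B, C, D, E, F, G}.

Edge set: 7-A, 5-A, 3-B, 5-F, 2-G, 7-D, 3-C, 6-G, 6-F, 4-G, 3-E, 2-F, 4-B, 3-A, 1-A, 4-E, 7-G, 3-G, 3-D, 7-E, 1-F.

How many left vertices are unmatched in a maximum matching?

1

For example, pair 1→A, 2→G, 3→D, 4→B, 5→F, 7→E.
The set {1, 2, 5, 6} has only 3 neighbours ({A, F, G}), so by Hall's theorem at most 6 of the 7 left vertices can be matched.
That matches 6 of the 7, leaving 1 unmatched; no matching can do better.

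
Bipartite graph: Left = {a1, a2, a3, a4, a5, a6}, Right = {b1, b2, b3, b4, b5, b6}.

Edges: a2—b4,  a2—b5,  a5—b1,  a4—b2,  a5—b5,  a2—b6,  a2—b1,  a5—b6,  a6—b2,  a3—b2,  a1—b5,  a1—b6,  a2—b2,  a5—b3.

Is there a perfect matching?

No

The set {a3, a4, a6} has only 1 neighbour ({b2}), so by Hall's theorem at most 4 of the 6 left vertices can be matched.
Hence no matching covers every left vertex.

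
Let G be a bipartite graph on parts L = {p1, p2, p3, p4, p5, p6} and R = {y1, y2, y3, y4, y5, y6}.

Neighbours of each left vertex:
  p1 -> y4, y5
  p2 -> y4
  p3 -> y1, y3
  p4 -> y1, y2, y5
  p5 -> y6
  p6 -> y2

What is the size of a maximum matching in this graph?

For example, pair p1–y5, p2–y4, p3–y3, p4–y1, p5–y6, p6–y2.
All 6 left vertices are matched, so no larger matching exists.

6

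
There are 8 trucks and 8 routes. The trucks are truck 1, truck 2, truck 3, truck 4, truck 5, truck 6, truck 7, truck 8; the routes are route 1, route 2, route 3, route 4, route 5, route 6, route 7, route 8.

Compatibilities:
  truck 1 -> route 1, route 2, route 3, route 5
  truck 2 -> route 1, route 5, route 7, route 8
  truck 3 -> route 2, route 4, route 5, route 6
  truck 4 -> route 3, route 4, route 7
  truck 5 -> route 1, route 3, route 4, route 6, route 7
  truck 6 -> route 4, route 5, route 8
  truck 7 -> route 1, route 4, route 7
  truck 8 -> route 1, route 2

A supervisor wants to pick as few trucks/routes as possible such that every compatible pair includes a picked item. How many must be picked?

A maximum matching has 8 edges (e.g. truck 1–route 3, truck 2–route 8, truck 3–route 6, truck 4–route 7, truck 5–route 4, truck 6–route 5, truck 7–route 1, truck 8–route 2).
By König's theorem the minimum vertex cover has the same size. One such cover is {truck 1, truck 2, truck 3, truck 4, truck 5, truck 6, truck 7, truck 8}.

8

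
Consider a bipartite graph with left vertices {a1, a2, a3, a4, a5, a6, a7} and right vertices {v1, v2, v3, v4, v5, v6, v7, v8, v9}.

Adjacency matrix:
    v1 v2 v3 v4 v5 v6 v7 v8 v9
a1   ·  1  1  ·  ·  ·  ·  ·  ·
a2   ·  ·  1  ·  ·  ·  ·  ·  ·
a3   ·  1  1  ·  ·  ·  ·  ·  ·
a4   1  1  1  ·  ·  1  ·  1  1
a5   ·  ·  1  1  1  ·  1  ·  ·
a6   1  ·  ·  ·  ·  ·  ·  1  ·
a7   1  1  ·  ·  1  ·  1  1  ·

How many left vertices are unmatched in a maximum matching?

A valid assignment of size 6: a1–v2, a2–v3, a4–v6, a5–v7, a6–v8, a7–v1.
The set {a1, a2, a3} has only 2 neighbours ({v2, v3}), so by Hall's theorem at most 6 of the 7 left vertices can be matched.
That matches 6 of the 7, leaving 1 unmatched; no matching can do better.

1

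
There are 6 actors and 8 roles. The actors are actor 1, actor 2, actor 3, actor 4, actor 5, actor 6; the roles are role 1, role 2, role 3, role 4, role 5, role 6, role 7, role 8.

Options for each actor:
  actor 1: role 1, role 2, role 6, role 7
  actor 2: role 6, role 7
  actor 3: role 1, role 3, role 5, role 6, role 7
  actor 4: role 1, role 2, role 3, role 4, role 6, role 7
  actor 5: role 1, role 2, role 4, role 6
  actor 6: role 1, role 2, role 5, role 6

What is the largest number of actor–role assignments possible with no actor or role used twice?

One maximum matching: actor 1→role 2, actor 2→role 6, actor 3→role 7, actor 4→role 3, actor 5→role 1, actor 6→role 5.
This saturates every actor, so 6 is the maximum.

6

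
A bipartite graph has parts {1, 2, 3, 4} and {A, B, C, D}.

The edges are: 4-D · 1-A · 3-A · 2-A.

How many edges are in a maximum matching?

A valid assignment of size 2: 1–A, 4–D.
The set {1, 2, 3} has only 1 neighbour ({A}), so by Hall's theorem at most 2 of the 4 left vertices can be matched.

2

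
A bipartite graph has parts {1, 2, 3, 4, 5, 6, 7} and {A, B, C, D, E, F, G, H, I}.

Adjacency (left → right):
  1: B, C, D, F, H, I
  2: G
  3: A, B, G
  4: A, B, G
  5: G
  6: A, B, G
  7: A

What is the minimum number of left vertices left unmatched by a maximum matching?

3

For example, pair 1-H, 2-G, 3-A, 4-B.
The set {2, 3, 4, 5, 6, 7} has only 3 neighbours ({A, B, G}), so by Hall's theorem at most 4 of the 7 left vertices can be matched.
That matches 4 of the 7, leaving 3 unmatched; no matching can do better.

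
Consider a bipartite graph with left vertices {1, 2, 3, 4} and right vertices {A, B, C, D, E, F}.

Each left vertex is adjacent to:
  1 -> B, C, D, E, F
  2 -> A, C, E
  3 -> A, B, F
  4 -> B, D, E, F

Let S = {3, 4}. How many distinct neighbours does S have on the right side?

5

The union of neighbours of {3, 4} is {A, B, D, E, F}, which has 5 elements.
Since |N(S)| = 5 ≥ |S| = 2, Hall's condition holds for this subset.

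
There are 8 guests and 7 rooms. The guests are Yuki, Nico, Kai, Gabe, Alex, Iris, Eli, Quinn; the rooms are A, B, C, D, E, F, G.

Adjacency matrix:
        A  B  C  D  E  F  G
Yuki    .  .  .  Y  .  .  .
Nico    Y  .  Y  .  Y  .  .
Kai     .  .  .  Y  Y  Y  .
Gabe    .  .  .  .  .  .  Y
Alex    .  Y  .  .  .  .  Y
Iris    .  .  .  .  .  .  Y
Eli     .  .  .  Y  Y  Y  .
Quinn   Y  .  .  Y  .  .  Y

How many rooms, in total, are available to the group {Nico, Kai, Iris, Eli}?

The union of neighbours of {Nico, Kai, Iris, Eli} is {A, C, D, E, F, G}, which has 6 elements.
Since |N(S)| = 6 ≥ |S| = 4, Hall's condition holds for this subset.

6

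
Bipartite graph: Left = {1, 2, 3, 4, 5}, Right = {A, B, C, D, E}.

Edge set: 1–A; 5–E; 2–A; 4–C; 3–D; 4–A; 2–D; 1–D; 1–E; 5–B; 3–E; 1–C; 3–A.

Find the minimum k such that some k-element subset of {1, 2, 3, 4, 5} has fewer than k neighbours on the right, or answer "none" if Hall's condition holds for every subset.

none

A matching saturating every left vertex exists, for instance 1→E, 2→A, 3→D, 4→C, 5→B.
By Hall's marriage theorem, this means |N(S)| ≥ |S| for every subset S, so no violating subset exists.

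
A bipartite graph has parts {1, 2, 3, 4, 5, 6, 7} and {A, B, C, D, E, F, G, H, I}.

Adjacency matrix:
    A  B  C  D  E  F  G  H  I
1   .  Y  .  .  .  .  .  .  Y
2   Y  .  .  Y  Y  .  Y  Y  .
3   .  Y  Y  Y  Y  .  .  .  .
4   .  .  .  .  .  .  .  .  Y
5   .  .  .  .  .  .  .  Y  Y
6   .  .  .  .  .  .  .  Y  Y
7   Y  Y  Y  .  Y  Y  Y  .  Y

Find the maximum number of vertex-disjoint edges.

For example, pair 1→B, 2→A, 3→E, 4→I, 5→H, 7→G.
The set {4, 5, 6} has only 2 neighbours ({H, I}), so by Hall's theorem at most 6 of the 7 left vertices can be matched.

6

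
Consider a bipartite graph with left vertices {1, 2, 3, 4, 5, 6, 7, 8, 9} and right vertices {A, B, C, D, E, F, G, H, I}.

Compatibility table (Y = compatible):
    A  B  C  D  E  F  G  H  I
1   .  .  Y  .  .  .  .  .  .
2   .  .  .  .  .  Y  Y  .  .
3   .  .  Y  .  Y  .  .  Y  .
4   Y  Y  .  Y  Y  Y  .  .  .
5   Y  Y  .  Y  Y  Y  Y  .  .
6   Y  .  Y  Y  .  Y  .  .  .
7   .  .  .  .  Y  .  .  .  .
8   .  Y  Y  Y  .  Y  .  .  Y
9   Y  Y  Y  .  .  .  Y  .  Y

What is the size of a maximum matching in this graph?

9

One maximum matching: 1-C, 2-F, 3-H, 4-B, 5-A, 6-D, 7-E, 8-I, 9-G.
This saturates every left vertex, so 9 is the maximum.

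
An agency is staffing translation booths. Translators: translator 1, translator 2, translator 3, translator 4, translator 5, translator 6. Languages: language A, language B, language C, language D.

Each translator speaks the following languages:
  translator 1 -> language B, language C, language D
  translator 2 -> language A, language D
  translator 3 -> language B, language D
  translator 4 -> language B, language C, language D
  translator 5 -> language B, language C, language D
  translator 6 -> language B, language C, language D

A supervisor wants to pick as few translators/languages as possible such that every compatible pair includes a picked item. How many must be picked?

4

{translator 2, language B, language C, language D} is a vertex cover of size 4: every edge has an endpoint in this set.
No smaller cover exists because translator 1–language C, translator 2–language A, translator 3–language B, translator 4–language D is a matching of size 4, and a cover must include an endpoint of each of these disjoint edges (König's theorem).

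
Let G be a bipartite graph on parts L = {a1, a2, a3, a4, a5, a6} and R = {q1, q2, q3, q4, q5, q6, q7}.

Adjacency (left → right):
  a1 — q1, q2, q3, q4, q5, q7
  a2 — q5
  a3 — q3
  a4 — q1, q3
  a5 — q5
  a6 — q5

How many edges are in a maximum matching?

For example, pair a1→q4, a2→q5, a3→q3, a4→q1.
The set {a2, a5, a6} has only 1 neighbour ({q5}), so by Hall's theorem at most 4 of the 6 left vertices can be matched.

4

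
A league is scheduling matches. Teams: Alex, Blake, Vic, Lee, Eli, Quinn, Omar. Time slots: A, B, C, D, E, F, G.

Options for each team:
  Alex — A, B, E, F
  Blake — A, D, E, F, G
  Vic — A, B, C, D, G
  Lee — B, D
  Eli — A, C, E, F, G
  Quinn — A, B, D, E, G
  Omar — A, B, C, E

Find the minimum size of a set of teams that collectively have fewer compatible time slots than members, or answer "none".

none

A matching saturating every team exists, for instance Alex→E, Blake→F, Vic→G, Lee→D, Eli→C, Quinn→A, Omar→B.
By Hall's marriage theorem, this means |N(S)| ≥ |S| for every subset S, so no violating subset exists.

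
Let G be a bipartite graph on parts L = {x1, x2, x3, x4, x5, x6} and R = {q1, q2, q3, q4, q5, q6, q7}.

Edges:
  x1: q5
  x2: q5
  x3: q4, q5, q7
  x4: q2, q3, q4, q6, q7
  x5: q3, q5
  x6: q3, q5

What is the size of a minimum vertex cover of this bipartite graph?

The 4 edges x1–q5, x3–q7, x4–q6, x5–q3 form a matching, so any vertex cover needs at least 4 vertices (one per matched edge).
Conversely {x3, x4, q3, q5} meets every edge and has exactly 4 vertices, so 4 is optimal.

4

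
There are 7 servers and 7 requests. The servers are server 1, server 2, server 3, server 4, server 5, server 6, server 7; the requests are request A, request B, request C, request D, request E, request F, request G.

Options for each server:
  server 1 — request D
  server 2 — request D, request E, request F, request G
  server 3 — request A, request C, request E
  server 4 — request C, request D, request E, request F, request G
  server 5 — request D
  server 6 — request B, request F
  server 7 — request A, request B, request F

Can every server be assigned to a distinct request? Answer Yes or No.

No

The set {server 1, server 5} has only 1 neighbour ({request D}), so by Hall's theorem at most 6 of the 7 servers can be matched.
Hence no matching covers every server.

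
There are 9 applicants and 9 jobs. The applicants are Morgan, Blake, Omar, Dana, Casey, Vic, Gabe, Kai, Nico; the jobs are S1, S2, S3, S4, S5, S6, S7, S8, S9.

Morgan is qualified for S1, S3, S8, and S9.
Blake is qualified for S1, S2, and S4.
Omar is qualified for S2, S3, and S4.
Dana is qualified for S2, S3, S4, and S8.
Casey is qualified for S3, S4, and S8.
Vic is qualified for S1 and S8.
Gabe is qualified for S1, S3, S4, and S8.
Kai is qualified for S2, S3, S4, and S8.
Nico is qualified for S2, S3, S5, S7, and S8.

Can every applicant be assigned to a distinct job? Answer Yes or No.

The set {Blake, Omar, Dana, Casey, Vic, Gabe, Kai} has only 5 neighbours ({S1, S2, S3, S4, S8}), so by Hall's theorem at most 7 of the 9 applicants can be matched.
Hence no matching covers every applicant.

No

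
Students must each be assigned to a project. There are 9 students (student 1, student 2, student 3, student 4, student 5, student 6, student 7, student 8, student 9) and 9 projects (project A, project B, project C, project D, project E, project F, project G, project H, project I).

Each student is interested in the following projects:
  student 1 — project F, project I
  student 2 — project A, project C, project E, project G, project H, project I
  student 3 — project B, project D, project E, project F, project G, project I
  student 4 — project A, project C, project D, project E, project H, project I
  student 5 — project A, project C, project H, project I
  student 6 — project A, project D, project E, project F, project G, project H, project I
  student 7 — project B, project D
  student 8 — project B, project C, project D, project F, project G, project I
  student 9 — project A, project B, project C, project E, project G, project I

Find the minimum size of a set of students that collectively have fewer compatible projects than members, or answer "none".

A matching saturating every student exists, for instance student 1→project I, student 2→project C, student 3→project B, student 4→project E, student 5→project A, student 6→project H, student 7→project D, student 8→project F, student 9→project G.
By Hall's marriage theorem, this means |N(S)| ≥ |S| for every subset S, so no violating subset exists.

none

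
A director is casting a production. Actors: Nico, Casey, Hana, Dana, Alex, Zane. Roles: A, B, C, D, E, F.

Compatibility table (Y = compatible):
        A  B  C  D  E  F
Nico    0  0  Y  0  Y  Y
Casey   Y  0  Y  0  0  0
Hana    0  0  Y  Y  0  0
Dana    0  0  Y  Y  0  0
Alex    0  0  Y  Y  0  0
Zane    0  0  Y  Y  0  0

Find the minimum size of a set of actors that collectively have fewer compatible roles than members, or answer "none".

3

Take S = {Hana, Dana, Alex}. Its neighbourhood is {C, D}, so |N(S)| = 2 < |S| = 3.
Every subset of size less than 3 has at least as many neighbours as members, so 3 is the minimum.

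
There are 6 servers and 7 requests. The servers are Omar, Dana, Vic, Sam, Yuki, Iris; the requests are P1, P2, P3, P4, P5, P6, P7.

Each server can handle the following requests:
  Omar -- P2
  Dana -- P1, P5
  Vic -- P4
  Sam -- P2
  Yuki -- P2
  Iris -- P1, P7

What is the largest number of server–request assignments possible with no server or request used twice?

For example, pair Omar→P2, Dana→P5, Vic→P4, Iris→P1.
The set {Omar, Sam, Yuki} has only 1 neighbour ({P2}), so by Hall's theorem at most 4 of the 6 servers can be matched.

4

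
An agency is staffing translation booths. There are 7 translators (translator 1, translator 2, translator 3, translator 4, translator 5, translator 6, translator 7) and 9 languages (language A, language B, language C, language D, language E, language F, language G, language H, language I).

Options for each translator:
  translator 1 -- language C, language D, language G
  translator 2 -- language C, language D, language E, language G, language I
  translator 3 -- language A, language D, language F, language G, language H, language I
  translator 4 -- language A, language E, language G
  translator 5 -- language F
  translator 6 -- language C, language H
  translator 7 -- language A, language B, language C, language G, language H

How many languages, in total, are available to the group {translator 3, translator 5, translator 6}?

The union of neighbours of {translator 3, translator 5, translator 6} is {language A, language C, language D, language F, language G, language H, language I}, which has 7 elements.
Since |N(S)| = 7 ≥ |S| = 3, Hall's condition holds for this subset.

7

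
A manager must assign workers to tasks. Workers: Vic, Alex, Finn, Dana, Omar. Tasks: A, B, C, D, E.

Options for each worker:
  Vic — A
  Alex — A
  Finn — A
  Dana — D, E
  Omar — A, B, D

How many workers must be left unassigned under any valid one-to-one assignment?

A valid assignment of size 3: Vic–A, Dana–E, Omar–B.
The set {Vic, Alex, Finn} has only 1 neighbour ({A}), so by Hall's theorem at most 3 of the 5 workers can be matched.
That matches 3 of the 5, leaving 2 unmatched; no matching can do better.

2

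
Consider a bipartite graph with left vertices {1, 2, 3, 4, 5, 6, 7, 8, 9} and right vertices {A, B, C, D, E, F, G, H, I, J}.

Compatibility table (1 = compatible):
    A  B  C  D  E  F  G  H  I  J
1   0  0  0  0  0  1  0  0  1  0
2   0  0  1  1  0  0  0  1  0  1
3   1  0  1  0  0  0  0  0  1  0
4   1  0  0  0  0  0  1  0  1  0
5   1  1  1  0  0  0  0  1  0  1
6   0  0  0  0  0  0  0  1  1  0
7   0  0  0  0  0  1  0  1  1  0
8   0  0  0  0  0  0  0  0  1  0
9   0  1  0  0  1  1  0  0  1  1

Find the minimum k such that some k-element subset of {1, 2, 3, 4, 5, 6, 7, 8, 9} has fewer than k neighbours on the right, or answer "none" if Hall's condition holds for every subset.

4

Take S = {1, 6, 7, 8}. Its neighbourhood is {F, H, I}, so |N(S)| = 3 < |S| = 4.
Every subset of size less than 4 has at least as many neighbours as members, so 4 is the minimum.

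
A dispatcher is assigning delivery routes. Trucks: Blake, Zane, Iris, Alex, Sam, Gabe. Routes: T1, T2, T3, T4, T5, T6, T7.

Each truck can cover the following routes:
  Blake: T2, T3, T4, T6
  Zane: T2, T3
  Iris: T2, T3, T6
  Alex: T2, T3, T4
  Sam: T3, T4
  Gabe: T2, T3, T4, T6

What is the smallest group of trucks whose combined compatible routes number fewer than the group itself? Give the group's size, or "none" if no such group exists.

Take S = {Blake, Zane, Iris, Alex, Sam}. Its neighbourhood is {T2, T3, T4, T6}, so |N(S)| = 4 < |S| = 5.
Every subset of size less than 5 has at least as many neighbours as members, so 5 is the minimum.

5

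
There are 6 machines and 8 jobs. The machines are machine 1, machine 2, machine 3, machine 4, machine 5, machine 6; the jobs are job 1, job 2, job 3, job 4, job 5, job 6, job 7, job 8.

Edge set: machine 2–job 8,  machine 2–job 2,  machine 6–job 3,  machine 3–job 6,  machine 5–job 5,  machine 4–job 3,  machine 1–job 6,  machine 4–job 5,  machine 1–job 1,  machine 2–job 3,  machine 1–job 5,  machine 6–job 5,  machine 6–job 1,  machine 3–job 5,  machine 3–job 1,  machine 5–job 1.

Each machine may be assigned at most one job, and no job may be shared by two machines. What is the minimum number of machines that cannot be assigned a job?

1

A valid assignment of size 5: machine 1–job 6, machine 2–job 2, machine 3–job 5, machine 4–job 3, machine 5–job 1.
The set {machine 1, machine 3, machine 4, machine 5, machine 6} has only 4 neighbours ({job 1, job 3, job 5, job 6}), so by Hall's theorem at most 5 of the 6 machines can be matched.
That matches 5 of the 6, leaving 1 unmatched; no matching can do better.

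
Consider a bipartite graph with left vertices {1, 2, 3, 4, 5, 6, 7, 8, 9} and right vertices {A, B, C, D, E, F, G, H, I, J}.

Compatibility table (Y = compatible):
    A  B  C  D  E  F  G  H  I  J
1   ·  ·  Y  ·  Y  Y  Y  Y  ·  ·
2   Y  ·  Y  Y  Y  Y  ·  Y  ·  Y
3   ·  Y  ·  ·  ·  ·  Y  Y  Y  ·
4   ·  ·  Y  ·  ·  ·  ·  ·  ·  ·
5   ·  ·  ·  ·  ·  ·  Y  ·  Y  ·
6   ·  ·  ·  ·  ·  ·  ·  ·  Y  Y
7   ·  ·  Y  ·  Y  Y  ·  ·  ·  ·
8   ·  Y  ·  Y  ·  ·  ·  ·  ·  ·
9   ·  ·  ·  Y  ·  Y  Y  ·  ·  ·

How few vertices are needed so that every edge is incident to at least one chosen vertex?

9

{1, 2, 3, 4, 5, 6, 7, 8, 9} is a vertex cover of size 9: every edge has an endpoint in this set.
No smaller cover exists because 1–G, 2–A, 3–B, 4–C, 5–I, 6–J, 7–E, 8–D, 9–F is a matching of size 9, and a cover must include an endpoint of each of these disjoint edges (König's theorem).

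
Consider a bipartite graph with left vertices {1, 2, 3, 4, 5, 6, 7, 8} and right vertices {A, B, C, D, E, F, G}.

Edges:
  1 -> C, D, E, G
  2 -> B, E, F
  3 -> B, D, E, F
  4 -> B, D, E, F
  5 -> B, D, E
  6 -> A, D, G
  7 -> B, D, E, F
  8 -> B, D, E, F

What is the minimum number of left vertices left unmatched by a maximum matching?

One maximum matching: 1→C, 2→F, 3→D, 4→E, 5→B, 6→G.
The set {2, 3, 4, 5, 7, 8} has only 4 neighbours ({B, D, E, F}), so by Hall's theorem at most 6 of the 8 left vertices can be matched.
That matches 6 of the 8, leaving 2 unmatched; no matching can do better.

2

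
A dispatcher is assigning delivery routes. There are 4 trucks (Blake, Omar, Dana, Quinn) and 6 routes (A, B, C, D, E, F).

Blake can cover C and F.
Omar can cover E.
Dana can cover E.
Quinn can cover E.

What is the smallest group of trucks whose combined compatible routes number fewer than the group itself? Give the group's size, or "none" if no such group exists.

2

Take S = {Omar, Dana}. Its neighbourhood is {E}, so |N(S)| = 1 < |S| = 2.
No single vertex violates Hall's condition since each has at least one neighbour, so 2 is the minimum.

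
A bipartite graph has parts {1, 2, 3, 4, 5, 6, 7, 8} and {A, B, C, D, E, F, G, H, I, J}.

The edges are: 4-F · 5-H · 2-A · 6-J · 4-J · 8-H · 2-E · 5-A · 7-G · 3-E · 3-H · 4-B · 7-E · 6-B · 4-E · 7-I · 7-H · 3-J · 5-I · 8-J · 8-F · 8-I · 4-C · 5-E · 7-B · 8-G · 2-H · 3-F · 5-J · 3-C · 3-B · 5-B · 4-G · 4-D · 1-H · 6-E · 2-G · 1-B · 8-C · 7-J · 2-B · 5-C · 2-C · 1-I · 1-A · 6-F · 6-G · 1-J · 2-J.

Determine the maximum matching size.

8

A valid assignment of size 8: 1→B, 2→H, 3→C, 4→F, 5→A, 6→E, 7→G, 8→J.
All 8 left vertices are matched, so no larger matching exists.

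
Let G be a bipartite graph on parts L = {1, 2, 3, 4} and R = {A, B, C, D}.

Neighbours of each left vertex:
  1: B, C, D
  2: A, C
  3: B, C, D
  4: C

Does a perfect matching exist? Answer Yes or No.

Yes

For example, pair 1→B, 2→A, 3→D, 4→C.
Every left vertex is matched, so this is a perfect matching.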